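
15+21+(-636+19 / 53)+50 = -29131/53 = -549.64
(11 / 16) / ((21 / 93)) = 341/112 = 3.04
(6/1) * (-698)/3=-1396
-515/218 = -2.36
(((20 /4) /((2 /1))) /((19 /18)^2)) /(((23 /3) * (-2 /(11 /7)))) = -0.23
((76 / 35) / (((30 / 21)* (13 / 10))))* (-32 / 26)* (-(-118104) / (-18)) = 23935744/2535 = 9442.11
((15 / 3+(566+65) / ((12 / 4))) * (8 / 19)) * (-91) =-24752/3 = -8250.67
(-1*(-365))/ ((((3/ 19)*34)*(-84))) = -6935/8568 = -0.81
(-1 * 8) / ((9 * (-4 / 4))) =8/9 = 0.89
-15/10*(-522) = 783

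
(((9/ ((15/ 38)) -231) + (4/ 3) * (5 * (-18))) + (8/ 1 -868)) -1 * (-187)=-5006/5 = -1001.20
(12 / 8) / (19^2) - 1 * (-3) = 2169/722 = 3.00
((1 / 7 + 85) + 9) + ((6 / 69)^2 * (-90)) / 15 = 94.10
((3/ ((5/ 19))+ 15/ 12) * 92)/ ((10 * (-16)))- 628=-508219/800 = -635.27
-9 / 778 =-0.01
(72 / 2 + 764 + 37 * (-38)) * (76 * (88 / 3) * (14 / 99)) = -1719424/9 = -191047.11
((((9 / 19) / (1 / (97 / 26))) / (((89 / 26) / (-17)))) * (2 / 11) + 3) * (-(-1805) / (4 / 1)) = 2481495/3916 = 633.68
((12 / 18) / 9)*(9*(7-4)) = 2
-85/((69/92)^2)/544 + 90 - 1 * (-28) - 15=102.72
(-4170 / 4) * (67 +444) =-1065435/2 = -532717.50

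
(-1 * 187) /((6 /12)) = -374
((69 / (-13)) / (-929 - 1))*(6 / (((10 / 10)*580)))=69/1168700 = 0.00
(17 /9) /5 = 0.38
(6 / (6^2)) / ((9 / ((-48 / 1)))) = -8/9 = -0.89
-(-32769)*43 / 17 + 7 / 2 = 2818253/34 = 82889.79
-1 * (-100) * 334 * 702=23446800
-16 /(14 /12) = -96/7 = -13.71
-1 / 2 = -0.50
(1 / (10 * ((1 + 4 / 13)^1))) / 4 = 13/680 = 0.02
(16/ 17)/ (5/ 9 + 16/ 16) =72/119 = 0.61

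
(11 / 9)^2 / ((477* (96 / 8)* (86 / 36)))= 121/1107594 = 0.00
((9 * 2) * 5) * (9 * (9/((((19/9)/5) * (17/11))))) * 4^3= 230947200/323 = 715006.81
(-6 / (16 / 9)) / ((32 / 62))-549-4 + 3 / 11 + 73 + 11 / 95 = -65027497/133760 = -486.15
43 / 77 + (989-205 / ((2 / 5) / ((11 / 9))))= 363.17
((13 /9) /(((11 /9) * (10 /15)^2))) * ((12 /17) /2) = 351/374 = 0.94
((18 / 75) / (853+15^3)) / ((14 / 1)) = 3/739900 = 0.00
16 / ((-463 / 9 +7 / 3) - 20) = -72/311 = -0.23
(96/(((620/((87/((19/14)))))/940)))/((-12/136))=-62283648/589 = -105744.73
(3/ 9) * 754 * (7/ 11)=5278/33 = 159.94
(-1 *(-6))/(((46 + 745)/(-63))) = -54/113 = -0.48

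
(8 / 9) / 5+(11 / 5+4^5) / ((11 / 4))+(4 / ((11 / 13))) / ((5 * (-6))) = 184726/495 = 373.18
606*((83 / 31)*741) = 37270818/31 = 1202284.45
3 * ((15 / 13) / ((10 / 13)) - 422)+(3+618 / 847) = -2130663/1694 = -1257.77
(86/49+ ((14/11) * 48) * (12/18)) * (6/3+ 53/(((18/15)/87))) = 8002851/49 = 163323.49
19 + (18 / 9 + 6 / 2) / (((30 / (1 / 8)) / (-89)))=823/48 = 17.15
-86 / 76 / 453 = -43/17214 = 0.00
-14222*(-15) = 213330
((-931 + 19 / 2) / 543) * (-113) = 208259/1086 = 191.77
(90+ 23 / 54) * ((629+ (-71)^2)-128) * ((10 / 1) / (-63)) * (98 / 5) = -378862204/243 = -1559103.72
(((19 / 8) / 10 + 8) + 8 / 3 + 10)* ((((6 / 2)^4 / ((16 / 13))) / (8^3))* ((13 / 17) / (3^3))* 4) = 0.30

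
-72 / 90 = -4/5 = -0.80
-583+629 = 46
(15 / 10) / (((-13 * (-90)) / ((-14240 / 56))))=-89/273 = -0.33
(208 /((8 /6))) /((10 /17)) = 1326/5 = 265.20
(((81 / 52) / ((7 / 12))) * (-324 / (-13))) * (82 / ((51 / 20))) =43040160/20111 = 2140.13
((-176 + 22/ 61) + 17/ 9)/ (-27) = 95389/14823 = 6.44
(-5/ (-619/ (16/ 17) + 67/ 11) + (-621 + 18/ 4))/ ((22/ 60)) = -706999565/420497 = -1681.34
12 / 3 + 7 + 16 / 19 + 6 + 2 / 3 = 1055/57 = 18.51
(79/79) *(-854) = -854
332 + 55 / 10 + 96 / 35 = 23817/70 = 340.24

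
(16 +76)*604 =55568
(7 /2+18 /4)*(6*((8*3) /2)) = 576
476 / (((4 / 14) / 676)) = 1126216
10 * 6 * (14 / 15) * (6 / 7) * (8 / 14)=192/7 = 27.43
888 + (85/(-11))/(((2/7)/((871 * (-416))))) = 107804728/11 = 9800429.82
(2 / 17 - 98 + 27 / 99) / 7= -18253/1309 = -13.94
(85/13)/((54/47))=3995/702 = 5.69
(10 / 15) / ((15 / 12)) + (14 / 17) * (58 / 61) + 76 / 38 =51586/15555 = 3.32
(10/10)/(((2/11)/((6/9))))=11/3 = 3.67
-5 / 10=-1/2 = -0.50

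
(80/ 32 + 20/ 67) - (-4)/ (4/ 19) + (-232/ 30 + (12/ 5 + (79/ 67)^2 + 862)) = 23698027/26934 = 879.86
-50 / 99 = -0.51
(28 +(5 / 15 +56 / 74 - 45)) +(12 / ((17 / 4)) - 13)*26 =-529300/1887 = -280.50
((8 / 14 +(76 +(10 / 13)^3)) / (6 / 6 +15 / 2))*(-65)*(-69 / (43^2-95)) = 23.17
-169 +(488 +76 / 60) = 4804/15 = 320.27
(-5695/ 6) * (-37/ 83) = 210715/498 = 423.12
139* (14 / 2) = 973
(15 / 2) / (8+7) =1/2 = 0.50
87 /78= 1.12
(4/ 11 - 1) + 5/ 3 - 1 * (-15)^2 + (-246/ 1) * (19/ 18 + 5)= -18850/11 = -1713.64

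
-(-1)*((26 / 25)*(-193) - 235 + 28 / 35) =-10873/25 = -434.92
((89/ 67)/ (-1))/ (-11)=89/737 = 0.12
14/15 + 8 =134/15 = 8.93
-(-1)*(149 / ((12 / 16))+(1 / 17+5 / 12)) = 40625/204 = 199.14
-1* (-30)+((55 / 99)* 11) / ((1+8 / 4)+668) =16475/549 = 30.01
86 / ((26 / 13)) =43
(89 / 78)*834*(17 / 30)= 210307/390 = 539.25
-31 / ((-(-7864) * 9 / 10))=-155/35388 = 0.00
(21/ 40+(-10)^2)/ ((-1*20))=-4021/800 = -5.03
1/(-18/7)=-7/18 = -0.39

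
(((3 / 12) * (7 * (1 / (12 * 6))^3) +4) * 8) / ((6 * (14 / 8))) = 5971975/1959552 = 3.05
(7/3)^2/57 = 49/513 = 0.10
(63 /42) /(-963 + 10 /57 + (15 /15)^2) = -171/109648 = 0.00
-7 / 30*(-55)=77/6 = 12.83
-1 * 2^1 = -2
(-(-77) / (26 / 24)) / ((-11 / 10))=-64.62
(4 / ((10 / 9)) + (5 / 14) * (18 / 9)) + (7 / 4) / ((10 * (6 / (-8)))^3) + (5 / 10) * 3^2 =416279/47250 = 8.81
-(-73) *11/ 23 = 803/23 = 34.91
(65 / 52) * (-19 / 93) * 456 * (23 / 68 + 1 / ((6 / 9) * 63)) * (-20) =9331850/11067 = 843.21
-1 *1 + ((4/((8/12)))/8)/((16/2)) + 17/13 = 0.40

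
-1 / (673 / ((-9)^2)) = -81/673 = -0.12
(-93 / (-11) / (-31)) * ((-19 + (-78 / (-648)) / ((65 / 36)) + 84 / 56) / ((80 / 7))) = 3661/8800 = 0.42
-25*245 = -6125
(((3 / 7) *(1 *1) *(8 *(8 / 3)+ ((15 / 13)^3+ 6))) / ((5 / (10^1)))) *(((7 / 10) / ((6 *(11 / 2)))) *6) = 3.15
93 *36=3348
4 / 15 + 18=274/15 = 18.27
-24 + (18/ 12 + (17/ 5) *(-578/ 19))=-23927/190 = -125.93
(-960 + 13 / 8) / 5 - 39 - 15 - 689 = -37387/40 = -934.68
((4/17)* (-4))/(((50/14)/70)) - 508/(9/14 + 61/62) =-9923564/30005 = -330.73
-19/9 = -2.11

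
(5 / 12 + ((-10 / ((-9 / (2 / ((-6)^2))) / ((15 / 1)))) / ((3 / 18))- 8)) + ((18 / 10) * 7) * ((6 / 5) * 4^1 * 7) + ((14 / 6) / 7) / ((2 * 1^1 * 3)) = 379249/900 = 421.39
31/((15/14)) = 434/15 = 28.93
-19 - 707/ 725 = -14482/725 = -19.98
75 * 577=43275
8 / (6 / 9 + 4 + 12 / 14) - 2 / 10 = 181/145 = 1.25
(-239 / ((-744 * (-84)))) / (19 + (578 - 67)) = -239/33122880 = 0.00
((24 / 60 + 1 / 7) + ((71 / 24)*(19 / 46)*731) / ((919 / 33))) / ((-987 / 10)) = -128693821/389428088 = -0.33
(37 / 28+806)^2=651767.89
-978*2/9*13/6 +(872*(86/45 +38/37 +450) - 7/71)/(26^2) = 5956689/52540 = 113.37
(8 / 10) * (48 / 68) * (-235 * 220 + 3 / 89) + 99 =-220113321/7565 = -29096.28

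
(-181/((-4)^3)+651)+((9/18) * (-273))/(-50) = 1050493/1600 = 656.56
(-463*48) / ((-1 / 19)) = 422256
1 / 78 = 0.01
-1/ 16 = -0.06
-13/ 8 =-1.62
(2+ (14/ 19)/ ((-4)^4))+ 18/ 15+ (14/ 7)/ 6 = 129001/36480 = 3.54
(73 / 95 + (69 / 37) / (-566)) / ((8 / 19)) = 1522211/837680 = 1.82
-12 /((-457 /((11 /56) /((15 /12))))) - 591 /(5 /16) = -30249678/15995 = -1891.20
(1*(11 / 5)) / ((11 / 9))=9/5 = 1.80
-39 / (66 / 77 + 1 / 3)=-819/25 = -32.76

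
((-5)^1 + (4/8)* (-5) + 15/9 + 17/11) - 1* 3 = -7.29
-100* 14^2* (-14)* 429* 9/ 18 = 58858800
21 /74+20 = 1501/74 = 20.28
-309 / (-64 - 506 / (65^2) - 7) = 1305525/300481 = 4.34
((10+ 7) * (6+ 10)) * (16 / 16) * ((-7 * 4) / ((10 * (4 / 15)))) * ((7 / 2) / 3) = -3332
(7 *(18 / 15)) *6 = 50.40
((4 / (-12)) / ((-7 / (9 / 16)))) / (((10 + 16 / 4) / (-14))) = -0.03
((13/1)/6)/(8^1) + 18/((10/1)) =497/240 = 2.07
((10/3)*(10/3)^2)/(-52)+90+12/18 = 31574/351 = 89.95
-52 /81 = -0.64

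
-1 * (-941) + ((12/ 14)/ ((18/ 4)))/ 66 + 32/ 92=15004189/15939 = 941.35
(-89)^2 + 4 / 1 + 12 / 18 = 23777/3 = 7925.67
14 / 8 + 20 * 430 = 34407/4 = 8601.75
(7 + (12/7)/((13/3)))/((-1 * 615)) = -673/55965 = -0.01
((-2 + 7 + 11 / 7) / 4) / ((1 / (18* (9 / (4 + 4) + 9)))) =16767/56 = 299.41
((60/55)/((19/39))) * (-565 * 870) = -230045400/209 = -1100695.69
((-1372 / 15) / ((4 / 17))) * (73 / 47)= -425663/705 = -603.78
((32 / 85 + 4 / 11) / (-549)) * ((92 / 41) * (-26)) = 1655264/21045915 = 0.08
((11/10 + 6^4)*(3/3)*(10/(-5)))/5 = -12971/25 = -518.84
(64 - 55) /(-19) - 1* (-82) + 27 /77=119786/1463 = 81.88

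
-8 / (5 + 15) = -2/5 = -0.40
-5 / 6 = -0.83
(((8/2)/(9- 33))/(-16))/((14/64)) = 1/21 = 0.05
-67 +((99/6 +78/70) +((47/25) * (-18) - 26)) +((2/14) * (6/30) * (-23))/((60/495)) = -80253/700 = -114.65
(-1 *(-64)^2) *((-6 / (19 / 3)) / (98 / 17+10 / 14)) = 2924544/4883 = 598.92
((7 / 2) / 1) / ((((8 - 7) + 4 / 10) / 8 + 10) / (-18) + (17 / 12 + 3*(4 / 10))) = 360/211 = 1.71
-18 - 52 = -70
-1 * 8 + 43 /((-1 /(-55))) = 2357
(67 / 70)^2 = 4489/4900 = 0.92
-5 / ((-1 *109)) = 5/109 = 0.05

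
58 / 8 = 29/4 = 7.25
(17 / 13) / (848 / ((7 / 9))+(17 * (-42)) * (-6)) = 119/489060 = 0.00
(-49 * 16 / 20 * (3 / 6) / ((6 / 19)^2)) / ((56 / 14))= -17689/360 = -49.14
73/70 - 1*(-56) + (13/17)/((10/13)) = 34532/595 = 58.04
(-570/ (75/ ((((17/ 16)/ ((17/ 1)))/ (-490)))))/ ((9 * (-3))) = -19/529200 = 0.00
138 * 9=1242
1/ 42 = 0.02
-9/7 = -1.29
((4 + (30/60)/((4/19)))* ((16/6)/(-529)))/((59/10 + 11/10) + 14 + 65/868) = -14756/9676997 = 0.00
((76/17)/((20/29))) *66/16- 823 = -541457/680 = -796.26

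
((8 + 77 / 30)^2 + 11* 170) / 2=1783489/1800 = 990.83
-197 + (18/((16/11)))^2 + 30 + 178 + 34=12681/64 = 198.14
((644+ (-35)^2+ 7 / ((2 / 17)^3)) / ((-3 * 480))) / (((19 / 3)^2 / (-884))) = 573937/6080 = 94.40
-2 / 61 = -0.03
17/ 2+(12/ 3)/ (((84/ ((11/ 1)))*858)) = 6962/819 = 8.50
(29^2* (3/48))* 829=697189/16 = 43574.31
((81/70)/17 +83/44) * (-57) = -111.40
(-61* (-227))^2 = 191739409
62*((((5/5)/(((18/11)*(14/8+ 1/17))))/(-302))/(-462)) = 527/3510297 = 0.00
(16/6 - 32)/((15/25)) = -440/9 = -48.89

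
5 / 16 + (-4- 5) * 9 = -1291/16 = -80.69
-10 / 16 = -5/8 = -0.62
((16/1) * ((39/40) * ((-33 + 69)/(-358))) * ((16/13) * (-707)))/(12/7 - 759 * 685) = -950208/361917415 = 0.00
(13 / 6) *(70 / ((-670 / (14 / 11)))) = -637/2211 = -0.29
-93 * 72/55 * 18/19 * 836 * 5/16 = -30132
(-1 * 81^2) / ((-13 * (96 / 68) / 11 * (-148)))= -408969/15392 = -26.57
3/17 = 0.18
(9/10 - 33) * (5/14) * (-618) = 99189/14 = 7084.93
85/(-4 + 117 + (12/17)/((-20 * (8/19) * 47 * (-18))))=16299600/21668899 = 0.75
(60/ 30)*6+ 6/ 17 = 210/17 = 12.35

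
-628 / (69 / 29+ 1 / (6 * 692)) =-75616224/286517 = -263.92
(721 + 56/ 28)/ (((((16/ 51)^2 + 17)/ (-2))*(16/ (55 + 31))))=-80862489/177892 = -454.56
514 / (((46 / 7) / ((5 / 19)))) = 8995/437 = 20.58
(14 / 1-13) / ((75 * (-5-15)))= -1/1500 = 0.00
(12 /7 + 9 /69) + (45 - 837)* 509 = -64903311/161 = -403126.16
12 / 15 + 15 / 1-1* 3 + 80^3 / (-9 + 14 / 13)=-33273408/515 = -64608.56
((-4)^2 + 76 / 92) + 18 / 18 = 410/23 = 17.83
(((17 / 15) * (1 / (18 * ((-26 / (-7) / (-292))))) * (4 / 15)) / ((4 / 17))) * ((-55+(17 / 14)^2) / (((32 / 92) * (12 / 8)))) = 130527139/226800 = 575.52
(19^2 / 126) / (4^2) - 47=-94391/2016 = -46.82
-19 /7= -2.71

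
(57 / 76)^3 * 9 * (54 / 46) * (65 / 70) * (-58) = -2473497/10304 = -240.05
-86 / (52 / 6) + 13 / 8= -8.30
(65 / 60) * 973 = 12649/12 = 1054.08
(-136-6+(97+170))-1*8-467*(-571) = 266774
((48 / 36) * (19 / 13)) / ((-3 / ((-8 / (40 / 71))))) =5396/585 = 9.22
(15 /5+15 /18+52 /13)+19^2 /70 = 1364/105 = 12.99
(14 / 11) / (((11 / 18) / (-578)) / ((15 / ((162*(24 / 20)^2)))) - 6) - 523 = -625442891/1195392 = -523.21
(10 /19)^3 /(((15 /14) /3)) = 2800/6859 = 0.41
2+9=11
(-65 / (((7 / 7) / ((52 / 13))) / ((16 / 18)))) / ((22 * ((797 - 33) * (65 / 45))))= -20/2101 = -0.01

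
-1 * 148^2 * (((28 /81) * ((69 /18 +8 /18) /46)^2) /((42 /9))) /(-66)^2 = -67081/20824614 = 0.00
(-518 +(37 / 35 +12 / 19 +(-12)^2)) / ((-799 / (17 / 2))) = 247587/62510 = 3.96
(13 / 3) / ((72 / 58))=377/108 = 3.49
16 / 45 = 0.36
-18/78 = -3/13 = -0.23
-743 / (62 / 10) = -3715/31 = -119.84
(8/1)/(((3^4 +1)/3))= 12/41 = 0.29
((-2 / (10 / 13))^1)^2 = 169/25 = 6.76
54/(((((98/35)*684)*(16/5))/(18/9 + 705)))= 7575/1216 = 6.23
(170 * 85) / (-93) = -14450/93 = -155.38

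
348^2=121104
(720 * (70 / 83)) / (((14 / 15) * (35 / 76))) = 1412.74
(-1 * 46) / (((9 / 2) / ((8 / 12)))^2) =-736/729 = -1.01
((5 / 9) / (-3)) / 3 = -5/81 = -0.06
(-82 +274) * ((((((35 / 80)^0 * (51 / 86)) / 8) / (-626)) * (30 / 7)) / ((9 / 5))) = -5100/94213 = -0.05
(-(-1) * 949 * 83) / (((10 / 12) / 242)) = 114369684/5 = 22873936.80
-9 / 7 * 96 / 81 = -32/21 = -1.52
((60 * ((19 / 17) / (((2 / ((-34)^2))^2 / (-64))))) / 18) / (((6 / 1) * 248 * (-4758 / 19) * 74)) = 70943720/24558417 = 2.89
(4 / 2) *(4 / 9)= 8/9 = 0.89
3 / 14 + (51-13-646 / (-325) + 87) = 578769/4550 = 127.20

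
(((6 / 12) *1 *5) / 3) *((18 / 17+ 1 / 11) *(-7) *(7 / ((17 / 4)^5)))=-26969600/796539777 = -0.03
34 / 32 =17/16 = 1.06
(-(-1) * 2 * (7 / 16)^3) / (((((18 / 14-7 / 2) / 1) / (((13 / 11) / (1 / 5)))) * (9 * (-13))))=12005/3142656 = 0.00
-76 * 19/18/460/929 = -361/1923030 = 0.00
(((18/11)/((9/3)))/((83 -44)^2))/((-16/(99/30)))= -1/13520 = 0.00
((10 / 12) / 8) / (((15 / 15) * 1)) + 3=149/48 = 3.10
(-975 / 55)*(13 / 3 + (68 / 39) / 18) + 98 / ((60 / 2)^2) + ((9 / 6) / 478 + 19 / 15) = -182560373/2366100 = -77.16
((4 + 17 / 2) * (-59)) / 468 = -1475/936 = -1.58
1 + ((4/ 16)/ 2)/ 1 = 9/8 = 1.12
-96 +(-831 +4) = -923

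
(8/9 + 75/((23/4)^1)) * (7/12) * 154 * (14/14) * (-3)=-777238/207 = -3754.77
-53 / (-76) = 53/76 = 0.70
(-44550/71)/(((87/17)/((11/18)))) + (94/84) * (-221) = -27866383/86478 = -322.24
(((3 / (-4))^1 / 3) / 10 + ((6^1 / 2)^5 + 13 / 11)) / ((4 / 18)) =966861/880 = 1098.71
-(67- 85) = 18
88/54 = 44/27 = 1.63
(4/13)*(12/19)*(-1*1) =-48/247 = -0.19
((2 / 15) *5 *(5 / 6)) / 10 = 1/18 = 0.06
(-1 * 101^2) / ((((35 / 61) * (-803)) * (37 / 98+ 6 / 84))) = 4355827/88330 = 49.31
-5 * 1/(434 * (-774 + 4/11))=11/738668 = 0.00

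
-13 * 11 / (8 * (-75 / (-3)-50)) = 143/200 = 0.72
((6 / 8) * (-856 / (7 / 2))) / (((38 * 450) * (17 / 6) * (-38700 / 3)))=107/364586250 = 0.00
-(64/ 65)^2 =-4096/4225 = -0.97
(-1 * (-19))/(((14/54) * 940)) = 513/6580 = 0.08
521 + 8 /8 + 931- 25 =1428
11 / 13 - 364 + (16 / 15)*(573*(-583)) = -23185029/65 = -356692.75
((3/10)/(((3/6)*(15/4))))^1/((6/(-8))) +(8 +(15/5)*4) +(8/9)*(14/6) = 14756/675 = 21.86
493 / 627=0.79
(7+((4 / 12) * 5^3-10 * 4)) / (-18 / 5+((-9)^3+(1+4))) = -65/5457 = -0.01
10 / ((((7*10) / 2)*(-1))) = -2/7 = -0.29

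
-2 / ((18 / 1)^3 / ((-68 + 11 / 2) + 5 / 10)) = 31/1458 = 0.02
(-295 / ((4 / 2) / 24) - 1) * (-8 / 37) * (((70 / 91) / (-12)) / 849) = -70820/1225107 = -0.06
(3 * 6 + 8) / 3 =8.67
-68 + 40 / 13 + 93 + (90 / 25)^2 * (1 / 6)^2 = 9242/325 = 28.44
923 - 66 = 857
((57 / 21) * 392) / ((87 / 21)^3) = 364952/24389 = 14.96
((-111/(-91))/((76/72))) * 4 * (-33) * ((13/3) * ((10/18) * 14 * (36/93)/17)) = -1172160/10013 = -117.06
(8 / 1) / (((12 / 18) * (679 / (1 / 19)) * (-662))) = -6/4270231 = 0.00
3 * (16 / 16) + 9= 12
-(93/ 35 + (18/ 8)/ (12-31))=-6753/2660 = -2.54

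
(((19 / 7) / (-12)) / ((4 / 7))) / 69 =-19/3312 = -0.01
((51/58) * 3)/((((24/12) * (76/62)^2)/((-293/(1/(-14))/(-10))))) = -301564683/837520 = -360.07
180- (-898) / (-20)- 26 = 1091/10 = 109.10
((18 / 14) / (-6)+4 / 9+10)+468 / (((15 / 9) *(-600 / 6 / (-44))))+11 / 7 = 2131819/15750 = 135.35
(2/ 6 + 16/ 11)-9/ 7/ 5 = 1768/1155 = 1.53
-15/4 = -3.75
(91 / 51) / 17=0.10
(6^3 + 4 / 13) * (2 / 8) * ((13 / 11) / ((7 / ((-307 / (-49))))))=215821/3773 = 57.20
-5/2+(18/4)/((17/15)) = 25/17 = 1.47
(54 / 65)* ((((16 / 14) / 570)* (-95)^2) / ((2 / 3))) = 2052/91 = 22.55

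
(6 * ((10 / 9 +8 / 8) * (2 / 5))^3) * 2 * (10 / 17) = 438976/103275 = 4.25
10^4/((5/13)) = 26000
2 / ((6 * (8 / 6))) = 1/4 = 0.25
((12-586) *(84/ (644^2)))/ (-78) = 41/27508 = 0.00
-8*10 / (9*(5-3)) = -40/9 = -4.44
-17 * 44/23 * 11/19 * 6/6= -8228/437 = -18.83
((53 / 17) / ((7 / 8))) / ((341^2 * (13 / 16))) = 6784/179886707 = 0.00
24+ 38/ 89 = 2174/89 = 24.43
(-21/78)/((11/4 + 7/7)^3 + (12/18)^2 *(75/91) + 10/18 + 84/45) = -70560/14551441 = 0.00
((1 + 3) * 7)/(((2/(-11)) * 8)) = -77/4 = -19.25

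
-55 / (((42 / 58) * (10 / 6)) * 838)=-319/5866 = -0.05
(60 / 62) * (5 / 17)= 0.28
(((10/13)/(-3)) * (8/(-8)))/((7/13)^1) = 10/21 = 0.48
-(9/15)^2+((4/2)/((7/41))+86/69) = 152153/12075 = 12.60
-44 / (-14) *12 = 264/7 = 37.71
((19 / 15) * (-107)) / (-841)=2033/12615 = 0.16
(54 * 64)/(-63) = -384/7 = -54.86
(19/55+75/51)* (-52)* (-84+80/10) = 6710496/935 = 7177.00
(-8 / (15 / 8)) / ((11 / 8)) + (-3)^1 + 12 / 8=-1519/330 = -4.60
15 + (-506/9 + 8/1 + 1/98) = -29293/882 = -33.21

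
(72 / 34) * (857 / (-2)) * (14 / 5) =-215964/85 = -2540.75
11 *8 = 88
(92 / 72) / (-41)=-23/738 = -0.03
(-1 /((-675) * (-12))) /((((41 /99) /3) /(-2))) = 11/6150 = 0.00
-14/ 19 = -0.74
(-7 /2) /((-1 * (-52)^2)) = 7/5408 = 0.00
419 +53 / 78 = 32735/78 = 419.68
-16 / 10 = -8/5 = -1.60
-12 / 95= -0.13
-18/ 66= -3/11 = -0.27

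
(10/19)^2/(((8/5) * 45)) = 25/6498 = 0.00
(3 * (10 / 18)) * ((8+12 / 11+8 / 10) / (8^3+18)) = 272/8745 = 0.03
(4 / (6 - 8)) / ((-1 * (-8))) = -1/4 = -0.25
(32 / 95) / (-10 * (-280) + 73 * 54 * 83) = 16/15674335 = 0.00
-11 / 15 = -0.73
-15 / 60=-0.25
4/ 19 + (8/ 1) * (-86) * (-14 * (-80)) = -14640636/19 = -770559.79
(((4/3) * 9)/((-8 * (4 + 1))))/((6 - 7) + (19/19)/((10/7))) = 1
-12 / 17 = -0.71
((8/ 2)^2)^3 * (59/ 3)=241664/3 = 80554.67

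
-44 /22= -2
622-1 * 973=-351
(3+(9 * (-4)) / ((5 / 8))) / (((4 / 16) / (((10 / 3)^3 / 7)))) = -10400/9 = -1155.56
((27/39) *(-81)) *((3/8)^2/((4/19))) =-124659/3328 = -37.46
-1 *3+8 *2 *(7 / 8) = 11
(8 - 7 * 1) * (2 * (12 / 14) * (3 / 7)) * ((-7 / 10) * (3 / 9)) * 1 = -6/35 = -0.17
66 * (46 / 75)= 1012/25 = 40.48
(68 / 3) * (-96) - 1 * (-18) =-2158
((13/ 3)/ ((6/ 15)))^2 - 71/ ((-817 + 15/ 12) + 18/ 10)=68829895/586044 = 117.45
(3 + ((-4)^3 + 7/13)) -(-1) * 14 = -46.46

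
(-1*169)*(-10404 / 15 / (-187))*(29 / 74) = -499902/2035 = -245.65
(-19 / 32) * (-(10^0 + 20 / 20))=19/16 = 1.19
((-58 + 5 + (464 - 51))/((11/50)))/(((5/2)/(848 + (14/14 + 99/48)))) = 6127650/11 = 557059.09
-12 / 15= -4/5 = -0.80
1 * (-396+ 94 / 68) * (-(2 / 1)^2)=26834/17 = 1578.47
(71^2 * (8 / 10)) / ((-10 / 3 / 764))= -23107944/25 = -924317.76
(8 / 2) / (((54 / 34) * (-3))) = -68/81 = -0.84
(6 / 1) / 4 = 3/2 = 1.50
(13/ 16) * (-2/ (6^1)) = -13/48 = -0.27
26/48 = 13/24 = 0.54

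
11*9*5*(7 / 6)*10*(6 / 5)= 6930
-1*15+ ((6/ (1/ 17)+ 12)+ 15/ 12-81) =77/4 = 19.25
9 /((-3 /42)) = -126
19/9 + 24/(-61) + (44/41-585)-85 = -15018211/22509 = -667.21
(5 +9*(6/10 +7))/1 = 367/5 = 73.40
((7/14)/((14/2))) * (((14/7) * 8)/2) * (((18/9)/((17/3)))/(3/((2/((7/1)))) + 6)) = 16/1309 = 0.01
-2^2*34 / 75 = -136/75 = -1.81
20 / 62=10/31 = 0.32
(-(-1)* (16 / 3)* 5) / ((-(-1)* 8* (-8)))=-5/12 = -0.42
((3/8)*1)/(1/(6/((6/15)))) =45/8 = 5.62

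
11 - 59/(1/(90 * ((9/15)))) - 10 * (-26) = -2915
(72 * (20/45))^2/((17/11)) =662.59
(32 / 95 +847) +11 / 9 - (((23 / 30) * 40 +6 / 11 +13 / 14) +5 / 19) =107463157/131670 = 816.16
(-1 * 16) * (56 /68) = -224/17 = -13.18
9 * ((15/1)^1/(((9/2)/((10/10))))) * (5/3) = 50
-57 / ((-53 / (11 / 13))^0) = -57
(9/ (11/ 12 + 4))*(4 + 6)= 1080/59 = 18.31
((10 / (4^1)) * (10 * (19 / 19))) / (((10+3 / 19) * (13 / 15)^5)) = 360703125/71659549 = 5.03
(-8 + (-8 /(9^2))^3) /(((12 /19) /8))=-161577520/1594323 = -101.35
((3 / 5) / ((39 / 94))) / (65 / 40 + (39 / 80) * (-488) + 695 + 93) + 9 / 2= 2583577/573794 = 4.50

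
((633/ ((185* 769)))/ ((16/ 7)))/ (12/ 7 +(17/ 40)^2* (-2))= 310170/215588381 = 0.00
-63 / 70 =-9/10 = -0.90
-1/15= -0.07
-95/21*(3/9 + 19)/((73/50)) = -275500/4599 = -59.90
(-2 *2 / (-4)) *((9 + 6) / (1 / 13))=195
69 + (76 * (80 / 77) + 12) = 12317/77 = 159.96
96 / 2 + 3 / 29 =1395/29 = 48.10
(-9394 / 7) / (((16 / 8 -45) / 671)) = 900482/43 = 20941.44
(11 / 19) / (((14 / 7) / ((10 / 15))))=11/57 = 0.19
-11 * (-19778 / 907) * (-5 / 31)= -35090/907 = -38.69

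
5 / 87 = 0.06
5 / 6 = 0.83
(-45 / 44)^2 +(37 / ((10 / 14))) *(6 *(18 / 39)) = 144.49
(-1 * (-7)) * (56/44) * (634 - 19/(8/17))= 232701/44 = 5288.66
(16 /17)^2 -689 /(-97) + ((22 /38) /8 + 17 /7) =312881805/29827112 = 10.49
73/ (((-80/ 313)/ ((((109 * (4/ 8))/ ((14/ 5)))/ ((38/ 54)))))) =-67244607/8512 = -7899.98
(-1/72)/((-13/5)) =5/936 = 0.01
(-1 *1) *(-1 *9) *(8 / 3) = 24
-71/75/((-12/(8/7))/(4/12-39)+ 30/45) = -1.01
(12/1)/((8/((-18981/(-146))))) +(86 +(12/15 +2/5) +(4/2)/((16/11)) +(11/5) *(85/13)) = 11310937/37960 = 297.97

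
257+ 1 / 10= 2571/10 = 257.10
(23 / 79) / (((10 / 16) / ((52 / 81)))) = 9568/31995 = 0.30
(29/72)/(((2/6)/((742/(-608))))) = -10759/7296 = -1.47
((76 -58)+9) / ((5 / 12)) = 64.80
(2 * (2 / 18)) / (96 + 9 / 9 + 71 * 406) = 2/260307 = 0.00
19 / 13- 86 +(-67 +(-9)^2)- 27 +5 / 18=-97.26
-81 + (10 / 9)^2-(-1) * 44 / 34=-108055/1377 = -78.47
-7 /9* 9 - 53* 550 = -29157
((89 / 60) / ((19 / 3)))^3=704969/54872000 = 0.01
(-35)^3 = -42875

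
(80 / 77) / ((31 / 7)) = 80/341 = 0.23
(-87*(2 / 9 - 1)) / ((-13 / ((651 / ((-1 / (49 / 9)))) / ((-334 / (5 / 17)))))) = -10792495/664326 = -16.25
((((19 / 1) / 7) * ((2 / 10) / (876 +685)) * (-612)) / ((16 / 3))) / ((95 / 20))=-459/54635 = -0.01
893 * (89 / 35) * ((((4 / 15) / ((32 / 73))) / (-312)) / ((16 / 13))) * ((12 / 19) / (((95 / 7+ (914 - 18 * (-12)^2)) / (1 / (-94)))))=-6497/447398400 = 0.00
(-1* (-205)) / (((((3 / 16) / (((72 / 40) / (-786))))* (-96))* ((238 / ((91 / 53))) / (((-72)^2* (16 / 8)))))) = 230256/118031 = 1.95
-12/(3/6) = -24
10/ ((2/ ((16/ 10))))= 8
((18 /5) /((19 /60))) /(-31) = -216/589 = -0.37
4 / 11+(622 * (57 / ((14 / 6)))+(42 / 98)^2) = 8190169/539 = 15195.12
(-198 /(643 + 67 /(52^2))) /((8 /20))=-1338480/1738739 = -0.77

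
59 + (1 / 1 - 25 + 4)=39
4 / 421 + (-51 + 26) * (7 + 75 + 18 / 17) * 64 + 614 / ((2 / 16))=-915967948/7157 = -127982.11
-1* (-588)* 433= 254604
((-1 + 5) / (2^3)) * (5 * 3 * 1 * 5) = 75/2 = 37.50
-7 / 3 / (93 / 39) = -91/93 = -0.98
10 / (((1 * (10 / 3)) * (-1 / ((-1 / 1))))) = 3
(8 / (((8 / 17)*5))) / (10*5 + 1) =1/15 = 0.07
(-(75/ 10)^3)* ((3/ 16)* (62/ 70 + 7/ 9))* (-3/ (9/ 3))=29475/224 = 131.58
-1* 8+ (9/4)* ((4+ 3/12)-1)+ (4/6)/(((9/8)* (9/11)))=143/3888 = 0.04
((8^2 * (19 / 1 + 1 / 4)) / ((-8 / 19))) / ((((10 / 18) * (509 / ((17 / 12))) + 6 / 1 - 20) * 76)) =-3927/18932 = -0.21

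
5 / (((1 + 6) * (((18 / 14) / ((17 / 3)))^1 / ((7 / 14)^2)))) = 85/108 = 0.79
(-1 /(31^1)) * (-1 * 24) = 24/31 = 0.77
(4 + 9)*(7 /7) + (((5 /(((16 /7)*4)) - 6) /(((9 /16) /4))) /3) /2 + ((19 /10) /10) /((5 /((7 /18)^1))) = 176899/27000 = 6.55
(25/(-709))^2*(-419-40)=-286875/502681 = -0.57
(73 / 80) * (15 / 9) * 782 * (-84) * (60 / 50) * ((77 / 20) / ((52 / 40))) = -46154031/130 = -355031.01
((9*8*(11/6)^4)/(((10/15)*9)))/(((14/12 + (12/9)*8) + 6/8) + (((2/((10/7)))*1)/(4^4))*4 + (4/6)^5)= 10541520/990421 = 10.64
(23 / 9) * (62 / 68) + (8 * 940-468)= 2158625/306 = 7054.33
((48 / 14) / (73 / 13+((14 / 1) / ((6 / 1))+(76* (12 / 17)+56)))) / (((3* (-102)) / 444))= -11544/272881 = -0.04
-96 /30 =-16/5 = -3.20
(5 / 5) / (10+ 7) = 1/17 = 0.06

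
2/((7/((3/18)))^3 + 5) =2/74093 = 0.00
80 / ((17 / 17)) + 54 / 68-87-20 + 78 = 1761/34 = 51.79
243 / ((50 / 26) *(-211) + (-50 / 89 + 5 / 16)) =-499824/835135 = -0.60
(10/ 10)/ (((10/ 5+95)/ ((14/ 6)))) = 7/291 = 0.02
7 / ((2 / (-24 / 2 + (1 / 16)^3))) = -344057/8192 = -42.00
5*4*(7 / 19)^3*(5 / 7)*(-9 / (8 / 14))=-77175/6859 = -11.25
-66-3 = -69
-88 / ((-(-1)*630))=-44/315 = -0.14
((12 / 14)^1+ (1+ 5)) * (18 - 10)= 384/7 = 54.86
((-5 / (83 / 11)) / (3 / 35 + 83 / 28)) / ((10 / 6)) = -660/5063 = -0.13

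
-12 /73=-0.16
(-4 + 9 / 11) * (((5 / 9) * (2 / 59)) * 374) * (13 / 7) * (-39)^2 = -3734900/59 = -63303.39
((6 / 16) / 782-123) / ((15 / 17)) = -51299/368 = -139.40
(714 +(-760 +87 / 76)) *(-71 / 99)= 242039/7524 = 32.17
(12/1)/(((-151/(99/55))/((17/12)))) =-153/755 = -0.20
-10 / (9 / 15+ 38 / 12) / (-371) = 300/41923 = 0.01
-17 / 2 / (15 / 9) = -51/10 = -5.10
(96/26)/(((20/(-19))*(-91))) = 228/5915 = 0.04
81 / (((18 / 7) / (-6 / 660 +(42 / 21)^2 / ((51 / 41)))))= 377769/3740 = 101.01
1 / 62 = 0.02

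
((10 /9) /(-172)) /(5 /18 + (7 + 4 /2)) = -5/7181 = 0.00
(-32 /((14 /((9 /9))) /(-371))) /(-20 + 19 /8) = -6784/141 = -48.11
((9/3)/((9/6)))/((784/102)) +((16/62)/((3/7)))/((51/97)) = 1306565/929628 = 1.41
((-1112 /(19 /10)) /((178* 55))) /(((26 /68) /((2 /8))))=-9452/241813 = -0.04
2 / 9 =0.22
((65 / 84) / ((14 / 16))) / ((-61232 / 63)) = -195/214312 = 0.00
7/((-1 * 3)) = -7/3 = -2.33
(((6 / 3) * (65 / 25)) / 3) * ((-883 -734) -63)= -2912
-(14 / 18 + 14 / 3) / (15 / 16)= -784/135 = -5.81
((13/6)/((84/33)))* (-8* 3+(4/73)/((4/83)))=-238667/12264 = -19.46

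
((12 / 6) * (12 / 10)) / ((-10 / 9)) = -2.16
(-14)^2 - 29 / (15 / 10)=530/3 = 176.67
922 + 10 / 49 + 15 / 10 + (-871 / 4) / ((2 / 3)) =234055/392 = 597.08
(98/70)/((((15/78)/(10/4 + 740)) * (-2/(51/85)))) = -81081/50 = -1621.62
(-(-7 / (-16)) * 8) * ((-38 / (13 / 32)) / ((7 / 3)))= 1824/13 = 140.31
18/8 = 9/4 = 2.25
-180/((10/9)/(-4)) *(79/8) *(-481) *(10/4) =-15389595/2 = -7694797.50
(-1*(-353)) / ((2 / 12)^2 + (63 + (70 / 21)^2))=4.76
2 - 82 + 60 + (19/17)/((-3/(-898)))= 16042/51 = 314.55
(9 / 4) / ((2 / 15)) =135/8 = 16.88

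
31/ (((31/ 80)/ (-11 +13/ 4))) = -620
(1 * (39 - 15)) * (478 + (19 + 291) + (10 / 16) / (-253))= 4784721/253 = 18911.94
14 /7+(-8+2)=-4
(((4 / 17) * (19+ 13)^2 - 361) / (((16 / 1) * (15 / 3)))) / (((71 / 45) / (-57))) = 1047033/19312 = 54.22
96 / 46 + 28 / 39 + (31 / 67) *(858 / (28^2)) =78009427/23558808 = 3.31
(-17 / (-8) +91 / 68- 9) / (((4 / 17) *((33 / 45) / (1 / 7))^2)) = -169425/189728 = -0.89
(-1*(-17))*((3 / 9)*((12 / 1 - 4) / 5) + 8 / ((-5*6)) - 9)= -2227/15 = -148.47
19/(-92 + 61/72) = -1368/6563 = -0.21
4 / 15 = 0.27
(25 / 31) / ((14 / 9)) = 225/434 = 0.52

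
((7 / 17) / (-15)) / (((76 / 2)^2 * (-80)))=7/29457600 = 0.00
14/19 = 0.74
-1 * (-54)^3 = 157464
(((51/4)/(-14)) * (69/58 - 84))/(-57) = -1.32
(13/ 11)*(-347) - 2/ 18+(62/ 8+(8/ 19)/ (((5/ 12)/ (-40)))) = -3332177/7524 = -442.87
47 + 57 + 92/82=4310/41 = 105.12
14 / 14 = 1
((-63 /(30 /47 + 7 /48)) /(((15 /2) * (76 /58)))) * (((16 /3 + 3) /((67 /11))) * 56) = -48639360/77653 = -626.37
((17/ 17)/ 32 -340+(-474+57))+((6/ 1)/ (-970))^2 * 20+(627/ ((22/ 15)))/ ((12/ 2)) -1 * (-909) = 336137677/1505440 = 223.28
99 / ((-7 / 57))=-5643/7 = -806.14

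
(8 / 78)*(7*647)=18116/39 = 464.51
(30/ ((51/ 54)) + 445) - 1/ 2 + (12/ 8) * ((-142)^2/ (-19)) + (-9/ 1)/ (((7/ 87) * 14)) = -17783531/15827 = -1123.62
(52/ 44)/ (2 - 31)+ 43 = 13704/319 = 42.96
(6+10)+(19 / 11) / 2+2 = 415/22 = 18.86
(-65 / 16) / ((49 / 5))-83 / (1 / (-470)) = 30583515/784 = 39009.59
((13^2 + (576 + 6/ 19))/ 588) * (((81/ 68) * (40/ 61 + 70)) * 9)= 8902305/9272 = 960.13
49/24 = 2.04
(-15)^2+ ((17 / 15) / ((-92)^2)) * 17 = 28566289/126960 = 225.00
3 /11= 0.27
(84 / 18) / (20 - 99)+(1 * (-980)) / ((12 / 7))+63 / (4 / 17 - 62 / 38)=-65932762/106887 = -616.85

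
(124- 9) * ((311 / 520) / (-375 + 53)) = -311/1456 = -0.21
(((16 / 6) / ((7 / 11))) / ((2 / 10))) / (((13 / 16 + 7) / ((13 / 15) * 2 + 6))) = 163328/7875 = 20.74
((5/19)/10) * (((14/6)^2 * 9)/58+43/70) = 1481/38570 = 0.04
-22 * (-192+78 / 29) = 120780/29 = 4164.83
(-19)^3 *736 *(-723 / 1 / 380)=48024552/5 = 9604910.40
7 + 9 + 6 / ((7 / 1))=118/7 = 16.86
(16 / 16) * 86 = 86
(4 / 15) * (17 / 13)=68/195 = 0.35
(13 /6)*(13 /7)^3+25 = 80011/2058 = 38.88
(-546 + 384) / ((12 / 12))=-162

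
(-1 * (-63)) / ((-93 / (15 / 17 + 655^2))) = -153162240/527 = -290630.44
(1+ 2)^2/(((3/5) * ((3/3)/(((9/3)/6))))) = 15/2 = 7.50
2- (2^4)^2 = -254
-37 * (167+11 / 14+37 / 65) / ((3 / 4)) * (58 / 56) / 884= -164386819/16893240 = -9.73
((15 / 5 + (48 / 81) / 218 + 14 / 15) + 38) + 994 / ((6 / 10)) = 1698.60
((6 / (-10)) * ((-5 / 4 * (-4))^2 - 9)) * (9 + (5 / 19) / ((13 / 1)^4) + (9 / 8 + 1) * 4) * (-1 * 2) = 182333520/542659 = 336.00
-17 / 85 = -1/5 = -0.20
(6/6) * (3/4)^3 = 27/64 = 0.42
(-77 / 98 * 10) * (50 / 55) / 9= -50/63 = -0.79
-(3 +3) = -6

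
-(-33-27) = 60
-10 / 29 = -0.34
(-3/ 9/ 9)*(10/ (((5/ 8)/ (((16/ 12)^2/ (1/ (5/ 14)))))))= -640/1701 = -0.38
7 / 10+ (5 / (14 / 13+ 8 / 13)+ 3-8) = -74/55 = -1.35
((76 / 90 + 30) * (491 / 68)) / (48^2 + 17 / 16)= 2726032/28213965 = 0.10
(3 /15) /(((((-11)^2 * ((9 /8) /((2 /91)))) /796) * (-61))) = -12736/30225195 = 0.00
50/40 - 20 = -75/4 = -18.75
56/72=7/9 = 0.78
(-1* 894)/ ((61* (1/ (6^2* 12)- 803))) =386208/21160595 = 0.02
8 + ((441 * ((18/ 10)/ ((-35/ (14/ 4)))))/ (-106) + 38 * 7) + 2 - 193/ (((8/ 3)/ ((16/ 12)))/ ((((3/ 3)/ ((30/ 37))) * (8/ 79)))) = 332485333/1256100 = 264.70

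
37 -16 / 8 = 35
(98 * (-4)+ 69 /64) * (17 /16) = -425323/1024 = -415.35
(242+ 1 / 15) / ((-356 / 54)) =-32679/890 = -36.72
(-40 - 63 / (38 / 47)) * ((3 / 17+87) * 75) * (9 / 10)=-23592465/34 = -693896.03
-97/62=-1.56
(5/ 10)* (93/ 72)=31/48 = 0.65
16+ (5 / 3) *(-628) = -3092/3 = -1030.67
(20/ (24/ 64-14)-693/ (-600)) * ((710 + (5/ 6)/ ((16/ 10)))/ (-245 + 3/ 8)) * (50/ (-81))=-12243695/21825288 = -0.56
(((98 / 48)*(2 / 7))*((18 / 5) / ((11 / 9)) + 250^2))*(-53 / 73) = -637686301/24090 = -26471.00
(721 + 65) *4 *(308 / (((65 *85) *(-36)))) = -80696/16575 = -4.87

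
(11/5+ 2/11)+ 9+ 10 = 21.38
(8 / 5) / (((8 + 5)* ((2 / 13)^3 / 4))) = 676/5 = 135.20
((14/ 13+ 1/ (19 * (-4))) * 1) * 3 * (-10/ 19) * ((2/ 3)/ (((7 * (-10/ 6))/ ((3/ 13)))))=9459/427063 = 0.02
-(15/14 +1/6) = -26/21 = -1.24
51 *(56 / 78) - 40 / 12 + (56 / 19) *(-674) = -1447354/741 = -1953.24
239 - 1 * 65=174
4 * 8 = 32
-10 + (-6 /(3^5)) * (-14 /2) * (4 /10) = -9.93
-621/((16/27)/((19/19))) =-16767/16 = -1047.94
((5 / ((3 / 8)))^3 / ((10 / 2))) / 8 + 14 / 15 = 8126/135 = 60.19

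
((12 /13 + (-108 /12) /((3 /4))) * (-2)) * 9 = 2592/13 = 199.38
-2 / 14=-0.14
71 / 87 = 0.82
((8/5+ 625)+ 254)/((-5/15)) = -13209/5 = -2641.80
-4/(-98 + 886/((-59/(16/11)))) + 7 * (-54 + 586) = 144823934/38889 = 3724.03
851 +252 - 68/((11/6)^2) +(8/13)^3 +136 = 324055739/265837 = 1219.00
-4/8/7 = -1/14 = -0.07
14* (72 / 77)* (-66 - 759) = -10800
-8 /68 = -2/17 = -0.12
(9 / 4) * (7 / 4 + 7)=19.69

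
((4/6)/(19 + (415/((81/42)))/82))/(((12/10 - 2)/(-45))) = 83025/47876 = 1.73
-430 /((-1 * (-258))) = -5/3 = -1.67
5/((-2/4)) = -10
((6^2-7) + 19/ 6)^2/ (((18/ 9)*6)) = 37249/432 = 86.22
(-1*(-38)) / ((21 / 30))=380/7 = 54.29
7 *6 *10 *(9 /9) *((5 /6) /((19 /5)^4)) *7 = 11.75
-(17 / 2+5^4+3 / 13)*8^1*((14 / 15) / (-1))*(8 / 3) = 7381696/585 = 12618.28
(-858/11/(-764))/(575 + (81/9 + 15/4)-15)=78/437581 = 0.00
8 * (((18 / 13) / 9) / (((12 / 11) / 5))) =5.64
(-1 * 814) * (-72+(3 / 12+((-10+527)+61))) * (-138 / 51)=18956025/17 = 1115060.29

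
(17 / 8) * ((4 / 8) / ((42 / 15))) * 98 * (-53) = -1970.94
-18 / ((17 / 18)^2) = -5832/289 = -20.18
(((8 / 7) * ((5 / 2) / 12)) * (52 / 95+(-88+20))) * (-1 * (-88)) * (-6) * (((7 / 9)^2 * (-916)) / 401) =-11717.79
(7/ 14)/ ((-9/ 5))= -5/18 = -0.28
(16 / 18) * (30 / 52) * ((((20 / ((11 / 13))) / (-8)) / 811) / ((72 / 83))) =-2075/963468 = 0.00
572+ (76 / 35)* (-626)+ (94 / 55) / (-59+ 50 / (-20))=-37284584/47355 = -787.34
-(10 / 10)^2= -1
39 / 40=0.98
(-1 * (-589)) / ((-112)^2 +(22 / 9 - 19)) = 171/3637 = 0.05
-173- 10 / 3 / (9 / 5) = -174.85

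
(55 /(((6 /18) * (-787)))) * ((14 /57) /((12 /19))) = -385/4722 = -0.08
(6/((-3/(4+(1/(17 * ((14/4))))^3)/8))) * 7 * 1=-107850304/240737 = -448.00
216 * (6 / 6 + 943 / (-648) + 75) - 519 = 46748/3 = 15582.67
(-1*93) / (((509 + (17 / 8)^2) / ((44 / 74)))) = -43648/405335 = -0.11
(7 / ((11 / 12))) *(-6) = -504/11 = -45.82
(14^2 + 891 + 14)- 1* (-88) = 1189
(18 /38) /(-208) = -9/3952 = 0.00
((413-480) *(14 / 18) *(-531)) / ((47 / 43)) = 1189853/47 = 25316.02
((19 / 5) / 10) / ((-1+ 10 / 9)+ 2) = 9/50 = 0.18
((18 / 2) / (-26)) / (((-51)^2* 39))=-1/293046 = 0.00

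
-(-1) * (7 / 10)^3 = 343/1000 = 0.34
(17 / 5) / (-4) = -17/20 = -0.85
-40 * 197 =-7880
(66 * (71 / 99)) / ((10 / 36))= 852/5 = 170.40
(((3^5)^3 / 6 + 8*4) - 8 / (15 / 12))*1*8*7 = 669622828/5 = 133924565.60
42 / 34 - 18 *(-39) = 11955/17 = 703.24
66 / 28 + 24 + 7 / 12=2263/84 = 26.94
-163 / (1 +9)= -163/10 = -16.30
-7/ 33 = -0.21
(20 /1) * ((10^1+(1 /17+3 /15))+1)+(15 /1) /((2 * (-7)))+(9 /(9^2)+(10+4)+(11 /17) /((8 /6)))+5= 1044017/4284 = 243.70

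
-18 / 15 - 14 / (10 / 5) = -41/5 = -8.20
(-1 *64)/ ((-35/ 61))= 3904/35 = 111.54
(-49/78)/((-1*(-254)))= -49/19812 = 0.00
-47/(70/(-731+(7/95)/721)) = 168091599/342475 = 490.81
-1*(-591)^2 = -349281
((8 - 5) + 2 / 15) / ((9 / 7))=329/135 = 2.44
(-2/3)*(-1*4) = 8/3 = 2.67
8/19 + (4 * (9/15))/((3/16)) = 1256/95 = 13.22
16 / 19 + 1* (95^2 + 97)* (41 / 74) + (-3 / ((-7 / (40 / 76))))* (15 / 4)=49758879/9842 = 5055.77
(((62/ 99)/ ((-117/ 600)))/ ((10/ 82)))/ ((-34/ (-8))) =-406720/65637 = -6.20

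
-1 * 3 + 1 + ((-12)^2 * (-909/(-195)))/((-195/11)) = -168434/4225 = -39.87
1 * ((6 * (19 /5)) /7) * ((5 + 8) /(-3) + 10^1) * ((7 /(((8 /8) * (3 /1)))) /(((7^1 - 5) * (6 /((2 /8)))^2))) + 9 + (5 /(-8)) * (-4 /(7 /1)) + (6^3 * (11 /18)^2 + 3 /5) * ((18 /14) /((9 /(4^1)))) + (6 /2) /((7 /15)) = 3765557/60480 = 62.26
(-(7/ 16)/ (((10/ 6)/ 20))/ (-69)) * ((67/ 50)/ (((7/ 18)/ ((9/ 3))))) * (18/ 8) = 16281/9200 = 1.77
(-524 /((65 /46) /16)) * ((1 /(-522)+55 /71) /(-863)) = 424808896/79961265 = 5.31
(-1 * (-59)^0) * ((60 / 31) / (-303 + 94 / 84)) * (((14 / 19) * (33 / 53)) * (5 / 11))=529200/395800343 = 0.00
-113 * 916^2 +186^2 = -94778732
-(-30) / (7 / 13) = 390/7 = 55.71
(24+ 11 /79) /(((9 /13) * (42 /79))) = 65.58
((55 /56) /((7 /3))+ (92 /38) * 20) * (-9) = -3273975/7448 = -439.58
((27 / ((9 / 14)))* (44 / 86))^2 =853776/1849 = 461.75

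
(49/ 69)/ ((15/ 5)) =49/207 = 0.24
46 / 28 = 23/14 = 1.64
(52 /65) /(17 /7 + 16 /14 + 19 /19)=7/40 = 0.18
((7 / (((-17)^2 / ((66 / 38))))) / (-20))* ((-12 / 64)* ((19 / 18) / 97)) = 77/17941120 = 0.00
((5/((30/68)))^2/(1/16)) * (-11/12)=-50864/27 = -1883.85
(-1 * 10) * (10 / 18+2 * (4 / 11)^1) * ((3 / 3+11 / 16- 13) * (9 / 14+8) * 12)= 1264285/84 = 15051.01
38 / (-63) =-38/63 = -0.60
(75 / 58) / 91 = 75/5278 = 0.01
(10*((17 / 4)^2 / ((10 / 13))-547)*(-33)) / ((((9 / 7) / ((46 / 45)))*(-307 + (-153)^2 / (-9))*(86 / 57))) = -313171243/10003520 = -31.31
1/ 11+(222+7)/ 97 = 2616/1067 = 2.45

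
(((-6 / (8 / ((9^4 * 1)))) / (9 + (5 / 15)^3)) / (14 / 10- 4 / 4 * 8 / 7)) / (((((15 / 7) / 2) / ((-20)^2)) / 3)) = -144670050/61 = -2371640.16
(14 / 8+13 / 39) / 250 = 1/120 = 0.01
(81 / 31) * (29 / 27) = 87/31 = 2.81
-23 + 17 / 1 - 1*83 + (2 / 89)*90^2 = 8279/89 = 93.02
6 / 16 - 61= -485/8 = -60.62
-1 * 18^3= -5832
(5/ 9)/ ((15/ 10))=10/27 = 0.37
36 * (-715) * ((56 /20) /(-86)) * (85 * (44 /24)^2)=10295285/43 = 239425.23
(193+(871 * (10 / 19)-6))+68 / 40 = 122953/190 = 647.12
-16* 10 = -160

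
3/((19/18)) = 54/19 = 2.84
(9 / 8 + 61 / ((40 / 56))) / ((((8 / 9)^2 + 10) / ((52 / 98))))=3644433/856520 = 4.25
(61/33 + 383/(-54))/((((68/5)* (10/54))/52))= -40495/374 = -108.28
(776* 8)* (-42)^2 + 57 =10950969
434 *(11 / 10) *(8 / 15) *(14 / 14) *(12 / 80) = 4774/125 = 38.19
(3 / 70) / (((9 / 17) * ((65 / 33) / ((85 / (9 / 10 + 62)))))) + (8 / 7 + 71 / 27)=348002/90909 = 3.83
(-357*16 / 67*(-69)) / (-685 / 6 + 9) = -2364768/42277 = -55.94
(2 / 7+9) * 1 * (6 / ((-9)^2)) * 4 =520/189 = 2.75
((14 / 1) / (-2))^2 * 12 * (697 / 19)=409836/19 = 21570.32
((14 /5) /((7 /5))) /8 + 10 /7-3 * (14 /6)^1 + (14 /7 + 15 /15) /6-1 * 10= -415/28 = -14.82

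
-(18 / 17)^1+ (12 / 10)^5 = 75942/53125 = 1.43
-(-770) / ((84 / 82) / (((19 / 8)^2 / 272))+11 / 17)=193745090/12592123 = 15.39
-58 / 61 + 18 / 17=112/1037 = 0.11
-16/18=-8/9 = -0.89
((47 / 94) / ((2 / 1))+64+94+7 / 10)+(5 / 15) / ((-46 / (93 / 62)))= 18278/115 = 158.94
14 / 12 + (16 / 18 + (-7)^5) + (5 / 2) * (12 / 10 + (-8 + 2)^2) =-300815/18 = -16711.94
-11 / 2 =-5.50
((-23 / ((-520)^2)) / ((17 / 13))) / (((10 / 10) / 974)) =-11201/176800 = -0.06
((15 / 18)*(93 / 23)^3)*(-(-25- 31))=37536660/12167 = 3085.12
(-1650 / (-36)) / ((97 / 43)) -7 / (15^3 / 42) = 4415363/218250 = 20.23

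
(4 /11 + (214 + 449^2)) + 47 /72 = 159838285/792 = 201816.02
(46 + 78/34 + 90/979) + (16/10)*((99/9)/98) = 198028097/4077535 = 48.57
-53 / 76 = -0.70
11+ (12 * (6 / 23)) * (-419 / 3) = -9803/23 = -426.22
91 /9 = 10.11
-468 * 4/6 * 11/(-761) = 3432/761 = 4.51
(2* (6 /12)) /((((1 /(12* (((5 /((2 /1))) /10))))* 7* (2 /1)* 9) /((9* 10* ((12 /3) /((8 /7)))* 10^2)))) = 750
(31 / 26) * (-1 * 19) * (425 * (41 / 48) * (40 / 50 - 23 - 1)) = 59527285/312 = 190792.58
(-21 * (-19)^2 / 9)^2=6385729/9 = 709525.44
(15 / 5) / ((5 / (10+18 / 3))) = 48/5 = 9.60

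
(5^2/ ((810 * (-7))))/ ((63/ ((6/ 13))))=-5/154791 = 0.00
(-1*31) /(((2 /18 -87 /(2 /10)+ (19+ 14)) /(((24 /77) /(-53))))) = -6696/14760977 = 0.00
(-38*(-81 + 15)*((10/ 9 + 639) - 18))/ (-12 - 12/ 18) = -123178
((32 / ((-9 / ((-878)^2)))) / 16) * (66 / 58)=-194936.18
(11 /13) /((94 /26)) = 11/47 = 0.23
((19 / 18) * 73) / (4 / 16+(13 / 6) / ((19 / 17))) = 52706/1497 = 35.21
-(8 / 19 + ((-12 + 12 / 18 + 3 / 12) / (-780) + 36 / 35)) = -1822297/1244880 = -1.46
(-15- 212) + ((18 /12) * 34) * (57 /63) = -180.86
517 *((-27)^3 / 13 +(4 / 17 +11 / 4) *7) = -682425007/884 = -771973.99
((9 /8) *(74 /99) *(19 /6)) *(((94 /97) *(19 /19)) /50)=33041/640200 = 0.05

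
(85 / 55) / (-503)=-17/5533 = 0.00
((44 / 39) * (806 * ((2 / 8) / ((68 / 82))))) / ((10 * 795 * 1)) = 13981/405450 = 0.03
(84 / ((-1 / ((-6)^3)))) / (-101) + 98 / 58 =-521227/2929 = -177.95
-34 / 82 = -17/41 = -0.41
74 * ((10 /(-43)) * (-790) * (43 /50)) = 11692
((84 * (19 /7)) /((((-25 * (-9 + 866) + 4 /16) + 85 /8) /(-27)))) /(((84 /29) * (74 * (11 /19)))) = 1130652/488070737 = 0.00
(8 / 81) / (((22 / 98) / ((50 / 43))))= 19600/38313 = 0.51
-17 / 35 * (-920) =3128/7 = 446.86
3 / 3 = 1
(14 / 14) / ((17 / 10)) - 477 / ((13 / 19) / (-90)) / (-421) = -148.45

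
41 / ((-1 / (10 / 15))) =-82/3 = -27.33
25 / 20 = 5/4 = 1.25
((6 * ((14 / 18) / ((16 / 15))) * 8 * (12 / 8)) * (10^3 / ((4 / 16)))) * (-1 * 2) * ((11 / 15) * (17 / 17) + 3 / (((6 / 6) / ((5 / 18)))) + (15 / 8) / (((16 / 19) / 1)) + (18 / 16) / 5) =-6750625/4 = -1687656.25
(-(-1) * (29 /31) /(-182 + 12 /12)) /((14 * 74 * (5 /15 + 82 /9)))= -261/494104660 = 0.00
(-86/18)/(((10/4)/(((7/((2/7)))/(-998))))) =2107/44910 = 0.05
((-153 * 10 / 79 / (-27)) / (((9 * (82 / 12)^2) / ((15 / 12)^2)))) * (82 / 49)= 2125/476133 = 0.00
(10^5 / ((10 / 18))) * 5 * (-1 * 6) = -5400000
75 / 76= 0.99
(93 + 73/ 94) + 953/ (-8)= -9531/376 = -25.35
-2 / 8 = -1/4 = -0.25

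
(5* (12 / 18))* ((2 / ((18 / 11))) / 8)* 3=55/36 = 1.53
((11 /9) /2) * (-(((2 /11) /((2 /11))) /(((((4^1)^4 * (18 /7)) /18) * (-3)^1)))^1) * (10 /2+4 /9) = 3773/124416 = 0.03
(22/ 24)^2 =121/144 = 0.84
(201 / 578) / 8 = 201/4624 = 0.04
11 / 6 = 1.83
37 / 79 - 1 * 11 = -832/79 = -10.53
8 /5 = 1.60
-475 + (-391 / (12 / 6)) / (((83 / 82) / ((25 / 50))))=-94881/166 = -571.57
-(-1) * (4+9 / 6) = 11/2 = 5.50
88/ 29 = 3.03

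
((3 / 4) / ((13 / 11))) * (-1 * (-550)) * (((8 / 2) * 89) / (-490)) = -161535/637 = -253.59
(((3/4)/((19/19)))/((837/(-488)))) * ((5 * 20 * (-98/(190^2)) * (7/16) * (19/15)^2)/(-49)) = -427/251100 = 0.00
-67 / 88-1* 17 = -1563/88 = -17.76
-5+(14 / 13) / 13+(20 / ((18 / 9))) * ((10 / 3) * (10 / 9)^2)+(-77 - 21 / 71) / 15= 453138553/14578785 = 31.08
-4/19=-0.21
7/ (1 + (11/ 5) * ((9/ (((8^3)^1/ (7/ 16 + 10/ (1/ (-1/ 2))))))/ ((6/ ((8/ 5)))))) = 358400/48791 = 7.35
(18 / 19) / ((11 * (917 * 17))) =18/3258101 = 0.00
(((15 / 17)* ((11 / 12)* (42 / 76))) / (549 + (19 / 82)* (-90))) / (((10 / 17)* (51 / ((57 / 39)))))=3157/76568544 = 0.00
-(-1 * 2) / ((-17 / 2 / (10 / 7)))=-40/119 = -0.34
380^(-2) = 1/144400 = 0.00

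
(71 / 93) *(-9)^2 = 1917/31 = 61.84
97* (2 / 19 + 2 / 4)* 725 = 1617475/38 = 42565.13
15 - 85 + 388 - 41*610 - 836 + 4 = -25524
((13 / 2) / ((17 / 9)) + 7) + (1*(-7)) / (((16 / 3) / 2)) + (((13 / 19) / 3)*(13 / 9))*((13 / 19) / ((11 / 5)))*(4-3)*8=125923351/14581512 = 8.64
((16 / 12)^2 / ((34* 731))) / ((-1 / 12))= -32/37281 = 0.00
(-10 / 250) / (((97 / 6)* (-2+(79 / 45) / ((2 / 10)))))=-54/147925 = 0.00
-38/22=-19/11 = -1.73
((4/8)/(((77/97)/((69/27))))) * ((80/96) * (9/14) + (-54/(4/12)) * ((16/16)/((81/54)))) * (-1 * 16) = 4475386/1617 = 2767.71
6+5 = 11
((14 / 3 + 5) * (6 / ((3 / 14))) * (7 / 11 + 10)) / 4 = 7917/11 = 719.73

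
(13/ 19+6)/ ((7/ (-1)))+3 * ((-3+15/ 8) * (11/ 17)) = -56773/18088 = -3.14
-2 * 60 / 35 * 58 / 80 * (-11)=27.34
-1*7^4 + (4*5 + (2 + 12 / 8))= -4755/2 = -2377.50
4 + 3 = 7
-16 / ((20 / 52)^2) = -108.16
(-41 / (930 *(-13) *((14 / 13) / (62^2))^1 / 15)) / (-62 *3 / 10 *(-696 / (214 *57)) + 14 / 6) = 38759145/724633 = 53.49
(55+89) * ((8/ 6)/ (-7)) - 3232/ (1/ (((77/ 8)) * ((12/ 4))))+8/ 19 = -12415684/133 = -93351.01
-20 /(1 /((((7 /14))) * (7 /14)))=-5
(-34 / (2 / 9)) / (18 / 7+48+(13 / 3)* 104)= -0.31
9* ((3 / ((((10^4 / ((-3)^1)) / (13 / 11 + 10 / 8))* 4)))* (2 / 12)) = -2889/3520000 = 0.00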